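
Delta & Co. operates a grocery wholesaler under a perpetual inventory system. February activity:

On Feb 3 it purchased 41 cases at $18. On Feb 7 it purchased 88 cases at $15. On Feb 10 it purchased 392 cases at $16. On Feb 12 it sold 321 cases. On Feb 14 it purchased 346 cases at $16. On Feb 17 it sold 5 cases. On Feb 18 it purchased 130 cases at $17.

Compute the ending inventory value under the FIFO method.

Ending inventory = $10,866

Feb 12, 321 sold [FIFO — oldest first]: 41 @ $18 + 88 @ $15 + 192 @ $16 = $5,130
Feb 17, 5 sold [FIFO — oldest first]: 5 @ $16 = $80
Total COGS = $5,130 + $80 = $5,210
Ending inventory: 195 @ $16 + 346 @ $16 + 130 @ $17 = $10,866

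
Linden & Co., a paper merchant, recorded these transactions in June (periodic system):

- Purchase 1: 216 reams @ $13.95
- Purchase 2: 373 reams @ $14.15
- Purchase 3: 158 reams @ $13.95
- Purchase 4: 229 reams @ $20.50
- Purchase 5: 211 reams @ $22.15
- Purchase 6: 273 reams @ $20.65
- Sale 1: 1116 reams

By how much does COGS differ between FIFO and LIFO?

FIFO COGS: 216 @ $13.95 + 373 @ $14.15 + 158 @ $13.95 + 229 @ $20.50 + 140 @ $22.15 = $18,290.75
LIFO COGS: 273 @ $20.65 + 211 @ $22.15 + 229 @ $20.50 + 158 @ $13.95 + 245 @ $14.15 = $20,676.45
Difference = |$18,290.75 − $20,676.45| = $2,385.70

$2,385.70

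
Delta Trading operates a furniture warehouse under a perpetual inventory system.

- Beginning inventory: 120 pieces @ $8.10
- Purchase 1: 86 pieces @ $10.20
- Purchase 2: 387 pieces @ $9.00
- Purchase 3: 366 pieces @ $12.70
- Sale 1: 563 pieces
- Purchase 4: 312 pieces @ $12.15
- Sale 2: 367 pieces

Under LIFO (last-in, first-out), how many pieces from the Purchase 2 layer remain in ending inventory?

Sale 1 (563) [LIFO — newest first]: 366 @ $12.70 + 197 @ $9.00 = $6,421.20
Sale 2 (367) [LIFO — newest first]: 312 @ $12.15 + 55 @ $9.00 = $4,285.80
Total COGS = $6,421.20 + $4,285.80 = $10,707.00
Ending inventory: 120 @ $8.10 + 86 @ $10.20 + 135 @ $9.00 = $3,064.20
Check: goods available $13,771.20 = COGS $10,707.00 + ending $3,064.20

135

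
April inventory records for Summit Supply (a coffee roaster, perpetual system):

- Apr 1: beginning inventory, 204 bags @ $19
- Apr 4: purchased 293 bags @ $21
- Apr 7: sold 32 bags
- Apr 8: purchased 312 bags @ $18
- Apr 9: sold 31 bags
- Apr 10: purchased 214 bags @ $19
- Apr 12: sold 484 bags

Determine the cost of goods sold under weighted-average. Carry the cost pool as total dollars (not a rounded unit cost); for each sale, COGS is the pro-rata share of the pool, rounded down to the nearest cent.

COGS = $10,554.52

After Apr 1: 204 on hand, pool $3,876.00 (≈ $19.0000 each)
After Apr 4: 497 on hand, pool $10,029.00 (≈ $20.1791 each)
Apr 7, sell 32: 32/497 × $10,029.00 → $645.73
After Apr 8: 777 on hand, pool $14,999.27 (≈ $19.3041 each)
Apr 9, sell 31: 31/777 × $14,999.27 → $598.42
After Apr 10: 960 on hand, pool $18,466.85 (≈ $19.2363 each)
Apr 12, sell 484: 484/960 × $18,466.85 → $9,310.37
Total COGS = $645.73 + $598.42 + $9,310.37 = $10,554.52
Ending inventory (cost pool remaining) = $9,156.48
Check: goods available $19,711.00 = COGS $10,554.52 + ending $9,156.48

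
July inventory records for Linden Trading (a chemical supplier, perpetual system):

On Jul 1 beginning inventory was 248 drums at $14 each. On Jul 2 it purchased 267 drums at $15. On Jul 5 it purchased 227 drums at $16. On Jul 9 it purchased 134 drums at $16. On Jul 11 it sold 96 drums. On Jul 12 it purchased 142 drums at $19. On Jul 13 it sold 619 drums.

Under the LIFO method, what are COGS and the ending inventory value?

Jul 11, 96 sold [LIFO — newest first]: 96 @ $16 = $1,536
Jul 13, 619 sold [LIFO — newest first]: 142 @ $19 + 38 @ $16 + 227 @ $16 + 212 @ $15 = $10,118
Total COGS = $1,536 + $10,118 = $11,654
Ending inventory: 248 @ $14 + 55 @ $15 = $4,297

COGS = $11,654; ending inventory = $4,297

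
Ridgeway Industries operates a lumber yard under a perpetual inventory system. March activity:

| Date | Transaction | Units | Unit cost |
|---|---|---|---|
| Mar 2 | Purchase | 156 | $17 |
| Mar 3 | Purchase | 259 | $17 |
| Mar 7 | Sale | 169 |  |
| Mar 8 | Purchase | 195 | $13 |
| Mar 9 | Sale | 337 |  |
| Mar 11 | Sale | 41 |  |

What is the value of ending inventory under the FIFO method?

Ending inventory = $819

Mar 7, 169 sold [FIFO — oldest first]: 156 @ $17 + 13 @ $17 = $2,873
Mar 9, 337 sold [FIFO — oldest first]: 246 @ $17 + 91 @ $13 = $5,365
Mar 11, 41 sold [FIFO — oldest first]: 41 @ $13 = $533
Total COGS = $2,873 + $5,365 + $533 = $8,771
Ending inventory: 63 @ $13 = $819
Check: goods available $9,590 = COGS $8,771 + ending $819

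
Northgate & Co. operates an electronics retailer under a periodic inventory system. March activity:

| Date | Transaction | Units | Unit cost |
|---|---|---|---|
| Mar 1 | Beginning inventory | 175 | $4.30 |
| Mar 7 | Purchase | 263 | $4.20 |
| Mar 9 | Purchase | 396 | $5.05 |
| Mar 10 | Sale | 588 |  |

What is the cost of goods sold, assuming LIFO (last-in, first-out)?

COGS = $2,806.20

Mar 10, 588 sold [LIFO — newest first]: 396 @ $5.05 + 192 @ $4.20 = $2,806.20
Ending inventory: 175 @ $4.30 + 71 @ $4.20 = $1,050.70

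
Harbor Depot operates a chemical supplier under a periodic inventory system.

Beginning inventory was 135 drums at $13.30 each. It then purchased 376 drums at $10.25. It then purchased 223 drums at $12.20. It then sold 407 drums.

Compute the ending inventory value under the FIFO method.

Sale 1 (407) [FIFO — oldest first]: 135 @ $13.30 + 272 @ $10.25 = $4,583.50
Ending inventory: 104 @ $10.25 + 223 @ $12.20 = $3,786.60
Check: goods available $8,370.10 = COGS $4,583.50 + ending $3,786.60

Ending inventory = $3,786.60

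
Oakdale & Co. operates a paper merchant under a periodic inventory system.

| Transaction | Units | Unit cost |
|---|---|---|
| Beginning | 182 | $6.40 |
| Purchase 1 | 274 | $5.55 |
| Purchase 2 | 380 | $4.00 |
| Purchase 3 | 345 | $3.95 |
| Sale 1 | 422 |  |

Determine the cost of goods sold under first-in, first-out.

Sale 1 (422) [FIFO — oldest first]: 182 @ $6.40 + 240 @ $5.55 = $2,496.80
Ending inventory: 34 @ $5.55 + 380 @ $4.00 + 345 @ $3.95 = $3,071.45

COGS = $2,496.80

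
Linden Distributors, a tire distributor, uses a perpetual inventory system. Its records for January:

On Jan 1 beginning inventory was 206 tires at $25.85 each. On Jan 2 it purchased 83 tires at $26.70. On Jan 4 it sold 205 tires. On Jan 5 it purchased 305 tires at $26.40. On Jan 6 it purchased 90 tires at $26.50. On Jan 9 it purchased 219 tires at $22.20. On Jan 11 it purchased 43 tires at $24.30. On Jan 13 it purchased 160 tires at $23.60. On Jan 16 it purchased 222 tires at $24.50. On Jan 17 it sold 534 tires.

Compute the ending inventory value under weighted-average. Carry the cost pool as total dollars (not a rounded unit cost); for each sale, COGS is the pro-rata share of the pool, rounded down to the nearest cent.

Ending inventory = $14,554.87

After Jan 1: 206 on hand, pool $5,325.10 (≈ $25.8500 each)
After Jan 2: 289 on hand, pool $7,541.20 (≈ $26.0941 each)
Jan 4, sell 205: 205/289 × $7,541.20 → $5,349.29
After Jan 5: 389 on hand, pool $10,243.91 (≈ $26.3340 each)
After Jan 6: 479 on hand, pool $12,628.91 (≈ $26.3652 each)
After Jan 9: 698 on hand, pool $17,490.71 (≈ $25.0583 each)
After Jan 11: 741 on hand, pool $18,535.61 (≈ $25.0143 each)
After Jan 13: 901 on hand, pool $22,311.61 (≈ $24.7632 each)
After Jan 16: 1123 on hand, pool $27,750.61 (≈ $24.7111 each)
Jan 17, sell 534: 534/1123 × $27,750.61 → $13,195.74
Total COGS = $5,349.29 + $13,195.74 = $18,545.03
Ending inventory (cost pool remaining) = $14,554.87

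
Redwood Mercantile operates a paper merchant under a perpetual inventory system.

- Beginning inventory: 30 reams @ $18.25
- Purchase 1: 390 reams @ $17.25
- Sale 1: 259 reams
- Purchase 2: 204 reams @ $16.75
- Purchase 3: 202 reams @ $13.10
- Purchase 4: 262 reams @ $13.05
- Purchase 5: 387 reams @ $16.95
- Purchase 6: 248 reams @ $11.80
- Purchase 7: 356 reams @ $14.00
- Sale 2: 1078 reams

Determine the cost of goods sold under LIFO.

Sale 1 (259) [LIFO — newest first]: 259 @ $17.25 = $4,467.75
Sale 2 (1078) [LIFO — newest first]: 356 @ $14.00 + 248 @ $11.80 + 387 @ $16.95 + 87 @ $13.05 = $15,605.40
Total COGS = $4,467.75 + $15,605.40 = $20,073.15
Ending inventory: 30 @ $18.25 + 131 @ $17.25 + 204 @ $16.75 + 202 @ $13.10 + 175 @ $13.05 = $11,154.20
Check: goods available $31,227.35 = COGS $20,073.15 + ending $11,154.20

COGS = $20,073.15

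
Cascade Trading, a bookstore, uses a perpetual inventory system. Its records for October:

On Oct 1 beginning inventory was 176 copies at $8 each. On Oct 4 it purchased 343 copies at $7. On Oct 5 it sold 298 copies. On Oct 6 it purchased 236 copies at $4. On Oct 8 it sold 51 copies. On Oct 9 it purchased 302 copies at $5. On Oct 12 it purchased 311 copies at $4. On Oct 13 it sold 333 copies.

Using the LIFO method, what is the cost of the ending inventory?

Ending inventory = $3,863

Oct 5, 298 sold [LIFO — newest first]: 298 @ $7 = $2,086
Oct 8, 51 sold [LIFO — newest first]: 51 @ $4 = $204
Oct 13, 333 sold [LIFO — newest first]: 311 @ $4 + 22 @ $5 = $1,354
Total COGS = $2,086 + $204 + $1,354 = $3,644
Ending inventory: 176 @ $8 + 45 @ $7 + 185 @ $4 + 280 @ $5 = $3,863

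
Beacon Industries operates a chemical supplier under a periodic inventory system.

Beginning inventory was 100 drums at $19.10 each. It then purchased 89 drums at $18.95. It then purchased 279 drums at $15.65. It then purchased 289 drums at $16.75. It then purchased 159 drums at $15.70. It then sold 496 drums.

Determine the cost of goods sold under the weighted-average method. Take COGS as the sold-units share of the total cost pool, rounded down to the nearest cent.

COGS = $8,284.68

Sale 1, sell 496: 496/916 × $15,299.95 → $8,284.68
Ending inventory (cost pool remaining) = $7,015.27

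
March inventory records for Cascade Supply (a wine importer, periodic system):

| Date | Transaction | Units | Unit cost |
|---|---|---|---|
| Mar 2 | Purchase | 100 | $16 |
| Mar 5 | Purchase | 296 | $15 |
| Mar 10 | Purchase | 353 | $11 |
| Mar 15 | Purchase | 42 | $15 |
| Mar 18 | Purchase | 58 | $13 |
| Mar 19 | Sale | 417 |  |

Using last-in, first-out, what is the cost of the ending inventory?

Ending inventory = $6,436

Mar 19, 417 sold [LIFO — newest first]: 58 @ $13 + 42 @ $15 + 317 @ $11 = $4,871
Ending inventory: 100 @ $16 + 296 @ $15 + 36 @ $11 = $6,436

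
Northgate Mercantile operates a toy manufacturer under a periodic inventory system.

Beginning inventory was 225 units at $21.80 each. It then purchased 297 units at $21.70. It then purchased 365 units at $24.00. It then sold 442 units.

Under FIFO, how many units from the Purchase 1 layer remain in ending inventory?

Sale 1 (442) [FIFO — oldest first]: 225 @ $21.80 + 217 @ $21.70 = $9,613.90
Ending inventory: 80 @ $21.70 + 365 @ $24.00 = $10,496.00

80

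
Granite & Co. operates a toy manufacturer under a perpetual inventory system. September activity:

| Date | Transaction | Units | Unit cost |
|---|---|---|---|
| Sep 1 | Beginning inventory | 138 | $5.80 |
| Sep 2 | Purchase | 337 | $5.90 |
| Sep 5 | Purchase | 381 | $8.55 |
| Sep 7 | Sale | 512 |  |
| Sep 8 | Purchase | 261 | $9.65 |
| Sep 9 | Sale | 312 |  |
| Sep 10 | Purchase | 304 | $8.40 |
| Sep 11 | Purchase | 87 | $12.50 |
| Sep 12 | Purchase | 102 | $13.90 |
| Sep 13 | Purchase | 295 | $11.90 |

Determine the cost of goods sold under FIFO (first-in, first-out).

COGS = $5,772.65

Sep 7, 512 sold [FIFO — oldest first]: 138 @ $5.80 + 337 @ $5.90 + 37 @ $8.55 = $3,105.05
Sep 9, 312 sold [FIFO — oldest first]: 312 @ $8.55 = $2,667.60
Total COGS = $3,105.05 + $2,667.60 = $5,772.65
Ending inventory: 32 @ $8.55 + 261 @ $9.65 + 304 @ $8.40 + 87 @ $12.50 + 102 @ $13.90 + 295 @ $11.90 = $11,361.65
Check: goods available $17,134.30 = COGS $5,772.65 + ending $11,361.65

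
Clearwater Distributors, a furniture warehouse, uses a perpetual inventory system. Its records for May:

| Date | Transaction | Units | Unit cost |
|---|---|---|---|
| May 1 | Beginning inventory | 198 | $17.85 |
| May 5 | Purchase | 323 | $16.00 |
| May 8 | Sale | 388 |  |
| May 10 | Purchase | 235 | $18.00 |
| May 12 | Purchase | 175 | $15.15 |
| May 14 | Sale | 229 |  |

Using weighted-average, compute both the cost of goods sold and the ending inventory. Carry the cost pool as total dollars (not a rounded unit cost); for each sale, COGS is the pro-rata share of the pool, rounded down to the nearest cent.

After May 1: 198 on hand, pool $3,534.30 (≈ $17.8500 each)
After May 5: 521 on hand, pool $8,702.30 (≈ $16.7031 each)
May 8, sell 388: 388/521 × $8,702.30 → $6,480.79
After May 10: 368 on hand, pool $6,451.51 (≈ $17.5313 each)
After May 12: 543 on hand, pool $9,102.76 (≈ $16.7638 each)
May 14, sell 229: 229/543 × $9,102.76 → $3,838.91
Total COGS = $6,480.79 + $3,838.91 = $10,319.70
Ending inventory (cost pool remaining) = $5,263.85

COGS = $10,319.70; ending inventory = $5,263.85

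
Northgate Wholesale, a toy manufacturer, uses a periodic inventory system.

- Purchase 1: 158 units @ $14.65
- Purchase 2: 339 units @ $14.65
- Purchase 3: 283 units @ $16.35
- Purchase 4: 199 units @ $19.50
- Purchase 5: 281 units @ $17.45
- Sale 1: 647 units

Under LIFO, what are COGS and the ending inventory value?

Sale 1 (647) [LIFO — newest first]: 281 @ $17.45 + 199 @ $19.50 + 167 @ $16.35 = $11,514.40
Ending inventory: 158 @ $14.65 + 339 @ $14.65 + 116 @ $16.35 = $9,177.65
Check: goods available $20,692.05 = COGS $11,514.40 + ending $9,177.65

COGS = $11,514.40; ending inventory = $9,177.65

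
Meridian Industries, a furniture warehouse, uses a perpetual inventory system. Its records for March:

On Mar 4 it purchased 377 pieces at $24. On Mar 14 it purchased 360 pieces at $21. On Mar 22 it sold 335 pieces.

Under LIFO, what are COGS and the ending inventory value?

COGS = $7,035; ending inventory = $9,573

Mar 22, 335 sold [LIFO — newest first]: 335 @ $21 = $7,035
Ending inventory: 377 @ $24 + 25 @ $21 = $9,573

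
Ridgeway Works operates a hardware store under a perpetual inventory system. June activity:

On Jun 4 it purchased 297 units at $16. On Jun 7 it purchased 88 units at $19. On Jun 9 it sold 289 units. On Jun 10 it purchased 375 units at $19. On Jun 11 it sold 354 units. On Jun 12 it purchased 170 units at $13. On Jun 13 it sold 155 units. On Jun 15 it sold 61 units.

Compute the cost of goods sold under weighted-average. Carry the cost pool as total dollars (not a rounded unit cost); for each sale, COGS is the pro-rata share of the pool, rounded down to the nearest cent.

After Jun 4: 297 on hand, pool $4,752.00 (≈ $16.0000 each)
After Jun 7: 385 on hand, pool $6,424.00 (≈ $16.6857 each)
Jun 9, sell 289: 289/385 × $6,424.00 → $4,822.17
After Jun 10: 471 on hand, pool $8,726.83 (≈ $18.5283 each)
Jun 11, sell 354: 354/471 × $8,726.83 → $6,559.01
After Jun 12: 287 on hand, pool $4,377.82 (≈ $15.2537 each)
Jun 13, sell 155: 155/287 × $4,377.82 → $2,364.32
Jun 15, sell 61: 61/132 × $2,013.50 → $930.48
Total COGS = $4,822.17 + $6,559.01 + $2,364.32 + $930.48 = $14,675.98
Ending inventory (cost pool remaining) = $1,083.02

COGS = $14,675.98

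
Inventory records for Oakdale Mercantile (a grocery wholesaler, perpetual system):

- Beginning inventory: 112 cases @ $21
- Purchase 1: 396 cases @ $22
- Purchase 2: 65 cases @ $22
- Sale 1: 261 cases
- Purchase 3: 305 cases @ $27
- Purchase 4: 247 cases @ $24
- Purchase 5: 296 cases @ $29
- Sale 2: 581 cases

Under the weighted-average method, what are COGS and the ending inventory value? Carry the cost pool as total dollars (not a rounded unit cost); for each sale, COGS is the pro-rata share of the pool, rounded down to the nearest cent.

COGS = $20,491.46; ending inventory = $14,749.54

After Beginning: 112 on hand, pool $2,352.00 (≈ $21.0000 each)
After Purchase 1: 508 on hand, pool $11,064.00 (≈ $21.7795 each)
After Purchase 2: 573 on hand, pool $12,494.00 (≈ $21.8045 each)
Sale 1, sell 261: 261/573 × $12,494.00 → $5,690.98
After Purchase 3: 617 on hand, pool $15,038.02 (≈ $24.3728 each)
After Purchase 4: 864 on hand, pool $20,966.02 (≈ $24.2662 each)
After Purchase 5: 1160 on hand, pool $29,550.02 (≈ $25.4742 each)
Sale 2, sell 581: 581/1160 × $29,550.02 → $14,800.48
Total COGS = $5,690.98 + $14,800.48 = $20,491.46
Ending inventory (cost pool remaining) = $14,749.54
Check: goods available $35,241.00 = COGS $20,491.46 + ending $14,749.54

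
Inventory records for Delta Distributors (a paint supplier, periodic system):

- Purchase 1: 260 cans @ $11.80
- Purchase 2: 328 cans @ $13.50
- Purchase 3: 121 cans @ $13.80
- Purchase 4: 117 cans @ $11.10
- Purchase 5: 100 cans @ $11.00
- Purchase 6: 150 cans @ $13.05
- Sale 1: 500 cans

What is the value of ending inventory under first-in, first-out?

Sale 1 (500) [FIFO — oldest first]: 260 @ $11.80 + 240 @ $13.50 = $6,308.00
Ending inventory: 88 @ $13.50 + 121 @ $13.80 + 117 @ $11.10 + 100 @ $11.00 + 150 @ $13.05 = $7,214.00

Ending inventory = $7,214.00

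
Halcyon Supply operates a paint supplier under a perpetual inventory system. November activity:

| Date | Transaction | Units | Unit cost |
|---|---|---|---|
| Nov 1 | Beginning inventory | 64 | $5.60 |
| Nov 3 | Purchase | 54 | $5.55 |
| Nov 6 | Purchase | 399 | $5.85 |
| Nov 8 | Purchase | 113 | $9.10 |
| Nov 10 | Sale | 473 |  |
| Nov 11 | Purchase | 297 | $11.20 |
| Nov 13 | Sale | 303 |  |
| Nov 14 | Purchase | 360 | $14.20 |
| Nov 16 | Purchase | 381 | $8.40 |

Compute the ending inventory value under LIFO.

Nov 10, 473 sold [LIFO — newest first]: 113 @ $9.10 + 360 @ $5.85 = $3,134.30
Nov 13, 303 sold [LIFO — newest first]: 297 @ $11.20 + 6 @ $5.85 = $3,361.50
Total COGS = $3,134.30 + $3,361.50 = $6,495.80
Ending inventory: 64 @ $5.60 + 54 @ $5.55 + 33 @ $5.85 + 360 @ $14.20 + 381 @ $8.40 = $9,163.55
Check: goods available $15,659.35 = COGS $6,495.80 + ending $9,163.55

Ending inventory = $9,163.55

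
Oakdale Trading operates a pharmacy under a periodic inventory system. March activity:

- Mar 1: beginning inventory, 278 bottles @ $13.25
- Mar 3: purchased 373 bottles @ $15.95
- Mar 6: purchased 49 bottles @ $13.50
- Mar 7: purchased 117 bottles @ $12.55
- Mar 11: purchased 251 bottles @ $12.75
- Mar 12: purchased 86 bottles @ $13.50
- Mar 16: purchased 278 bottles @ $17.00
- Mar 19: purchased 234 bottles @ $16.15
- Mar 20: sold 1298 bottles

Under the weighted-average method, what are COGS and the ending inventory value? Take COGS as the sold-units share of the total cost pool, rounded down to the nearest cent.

Mar 20, sell 1298: 1298/1666 × $24,629.05 → $19,188.77
Ending inventory (cost pool remaining) = $5,440.28

COGS = $19,188.77; ending inventory = $5,440.28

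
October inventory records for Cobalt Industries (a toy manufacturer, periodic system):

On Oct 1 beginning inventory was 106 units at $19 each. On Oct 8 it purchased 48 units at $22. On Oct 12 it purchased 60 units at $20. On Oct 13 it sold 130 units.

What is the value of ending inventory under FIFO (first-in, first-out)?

Oct 13, 130 sold [FIFO — oldest first]: 106 @ $19 + 24 @ $22 = $2,542
Ending inventory: 24 @ $22 + 60 @ $20 = $1,728
Check: goods available $4,270 = COGS $2,542 + ending $1,728

Ending inventory = $1,728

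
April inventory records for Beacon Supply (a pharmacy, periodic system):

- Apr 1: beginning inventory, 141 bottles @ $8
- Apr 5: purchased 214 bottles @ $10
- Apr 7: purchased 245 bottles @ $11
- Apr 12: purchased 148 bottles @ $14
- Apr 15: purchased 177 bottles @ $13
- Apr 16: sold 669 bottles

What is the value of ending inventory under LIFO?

Apr 16, 669 sold [LIFO — newest first]: 177 @ $13 + 148 @ $14 + 245 @ $11 + 99 @ $10 = $8,058
Ending inventory: 141 @ $8 + 115 @ $10 = $2,278

Ending inventory = $2,278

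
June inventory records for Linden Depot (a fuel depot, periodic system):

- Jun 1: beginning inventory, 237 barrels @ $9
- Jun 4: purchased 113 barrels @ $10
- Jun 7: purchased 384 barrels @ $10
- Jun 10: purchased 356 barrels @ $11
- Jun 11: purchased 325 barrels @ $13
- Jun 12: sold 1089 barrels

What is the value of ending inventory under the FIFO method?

Jun 12, 1089 sold [FIFO — oldest first]: 237 @ $9 + 113 @ $10 + 384 @ $10 + 355 @ $11 = $11,008
Ending inventory: 1 @ $11 + 325 @ $13 = $4,236

Ending inventory = $4,236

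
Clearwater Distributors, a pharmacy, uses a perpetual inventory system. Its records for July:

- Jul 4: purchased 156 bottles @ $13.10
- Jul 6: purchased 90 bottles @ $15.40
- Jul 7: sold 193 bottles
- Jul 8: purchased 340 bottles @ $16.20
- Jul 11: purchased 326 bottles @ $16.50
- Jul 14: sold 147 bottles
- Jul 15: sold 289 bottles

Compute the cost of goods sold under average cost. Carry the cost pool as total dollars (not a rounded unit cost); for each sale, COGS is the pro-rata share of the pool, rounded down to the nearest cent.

After Jul 4: 156 on hand, pool $2,043.60 (≈ $13.1000 each)
After Jul 6: 246 on hand, pool $3,429.60 (≈ $13.9415 each)
Jul 7, sell 193: 193/246 × $3,429.60 → $2,690.70
After Jul 8: 393 on hand, pool $6,246.90 (≈ $15.8954 each)
After Jul 11: 719 on hand, pool $11,625.90 (≈ $16.1695 each)
Jul 14, sell 147: 147/719 × $11,625.90 → $2,376.92
Jul 15, sell 289: 289/572 × $9,248.98 → $4,672.99
Total COGS = $2,690.70 + $2,376.92 + $4,672.99 = $9,740.61
Ending inventory (cost pool remaining) = $4,575.99

COGS = $9,740.61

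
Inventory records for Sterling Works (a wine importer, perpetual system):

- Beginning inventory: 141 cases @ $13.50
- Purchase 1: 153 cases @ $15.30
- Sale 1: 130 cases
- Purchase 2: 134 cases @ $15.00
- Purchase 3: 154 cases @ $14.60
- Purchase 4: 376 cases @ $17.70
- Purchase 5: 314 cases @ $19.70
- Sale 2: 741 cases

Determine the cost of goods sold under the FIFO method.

Sale 1 (130) [FIFO — oldest first]: 130 @ $13.50 = $1,755.00
Sale 2 (741) [FIFO — oldest first]: 11 @ $13.50 + 153 @ $15.30 + 134 @ $15.00 + 154 @ $14.60 + 289 @ $17.70 = $11,863.10
Total COGS = $1,755.00 + $11,863.10 = $13,618.10
Ending inventory: 87 @ $17.70 + 314 @ $19.70 = $7,725.70

COGS = $13,618.10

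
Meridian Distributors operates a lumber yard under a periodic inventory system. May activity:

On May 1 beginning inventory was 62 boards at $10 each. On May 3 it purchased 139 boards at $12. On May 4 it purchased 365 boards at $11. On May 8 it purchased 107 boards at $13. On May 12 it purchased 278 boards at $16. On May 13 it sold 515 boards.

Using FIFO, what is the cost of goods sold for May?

May 13, 515 sold [FIFO — oldest first]: 62 @ $10 + 139 @ $12 + 314 @ $11 = $5,742
Ending inventory: 51 @ $11 + 107 @ $13 + 278 @ $16 = $6,400
Check: goods available $12,142 = COGS $5,742 + ending $6,400

COGS = $5,742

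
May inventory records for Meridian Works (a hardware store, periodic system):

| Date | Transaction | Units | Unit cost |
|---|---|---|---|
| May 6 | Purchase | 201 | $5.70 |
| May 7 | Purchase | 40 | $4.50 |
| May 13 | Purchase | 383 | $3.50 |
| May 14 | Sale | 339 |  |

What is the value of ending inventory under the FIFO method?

Ending inventory = $997.50

May 14, 339 sold [FIFO — oldest first]: 201 @ $5.70 + 40 @ $4.50 + 98 @ $3.50 = $1,668.70
Ending inventory: 285 @ $3.50 = $997.50
Check: goods available $2,666.20 = COGS $1,668.70 + ending $997.50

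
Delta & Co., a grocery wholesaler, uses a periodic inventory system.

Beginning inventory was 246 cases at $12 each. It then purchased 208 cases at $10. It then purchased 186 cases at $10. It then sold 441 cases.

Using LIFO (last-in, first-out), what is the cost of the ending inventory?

Sale 1 (441) [LIFO — newest first]: 186 @ $10 + 208 @ $10 + 47 @ $12 = $4,504
Ending inventory: 199 @ $12 = $2,388
Check: goods available $6,892 = COGS $4,504 + ending $2,388

Ending inventory = $2,388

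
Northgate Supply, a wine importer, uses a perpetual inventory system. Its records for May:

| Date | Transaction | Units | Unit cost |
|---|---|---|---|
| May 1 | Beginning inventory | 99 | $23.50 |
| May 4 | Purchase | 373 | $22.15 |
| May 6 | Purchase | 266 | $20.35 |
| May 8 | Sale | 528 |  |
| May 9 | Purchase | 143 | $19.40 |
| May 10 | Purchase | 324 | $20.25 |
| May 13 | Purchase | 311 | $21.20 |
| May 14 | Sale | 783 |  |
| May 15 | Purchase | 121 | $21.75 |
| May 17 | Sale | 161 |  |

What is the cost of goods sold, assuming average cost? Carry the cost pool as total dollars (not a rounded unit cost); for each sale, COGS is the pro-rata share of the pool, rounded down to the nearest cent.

After May 1: 99 on hand, pool $2,326.50 (≈ $23.5000 each)
After May 4: 472 on hand, pool $10,588.45 (≈ $22.4332 each)
After May 6: 738 on hand, pool $16,001.55 (≈ $21.6823 each)
May 8, sell 528: 528/738 × $16,001.55 → $11,448.26
After May 9: 353 on hand, pool $7,327.49 (≈ $20.7578 each)
After May 10: 677 on hand, pool $13,888.49 (≈ $20.5148 each)
After May 13: 988 on hand, pool $20,481.69 (≈ $20.7305 each)
May 14, sell 783: 783/988 × $20,481.69 → $16,231.94
After May 15: 326 on hand, pool $6,881.50 (≈ $21.1089 each)
May 17, sell 161: 161/326 × $6,881.50 → $3,398.53
Total COGS = $11,448.26 + $16,231.94 + $3,398.53 = $31,078.73
Ending inventory (cost pool remaining) = $3,482.97
Check: goods available $34,561.70 = COGS $31,078.73 + ending $3,482.97

COGS = $31,078.73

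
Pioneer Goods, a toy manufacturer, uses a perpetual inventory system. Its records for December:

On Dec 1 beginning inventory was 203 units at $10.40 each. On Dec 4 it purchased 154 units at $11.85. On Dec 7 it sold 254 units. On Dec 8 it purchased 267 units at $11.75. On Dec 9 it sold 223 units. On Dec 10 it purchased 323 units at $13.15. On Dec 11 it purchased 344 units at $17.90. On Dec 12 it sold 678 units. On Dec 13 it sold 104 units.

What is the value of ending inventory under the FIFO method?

Dec 7, 254 sold [FIFO — oldest first]: 203 @ $10.40 + 51 @ $11.85 = $2,715.55
Dec 9, 223 sold [FIFO — oldest first]: 103 @ $11.85 + 120 @ $11.75 = $2,630.55
Dec 12, 678 sold [FIFO — oldest first]: 147 @ $11.75 + 323 @ $13.15 + 208 @ $17.90 = $9,697.90
Dec 13, 104 sold [FIFO — oldest first]: 104 @ $17.90 = $1,861.60
Total COGS = $2,715.55 + $2,630.55 + $9,697.90 + $1,861.60 = $16,905.60
Ending inventory: 32 @ $17.90 = $572.80
Check: goods available $17,478.40 = COGS $16,905.60 + ending $572.80

Ending inventory = $572.80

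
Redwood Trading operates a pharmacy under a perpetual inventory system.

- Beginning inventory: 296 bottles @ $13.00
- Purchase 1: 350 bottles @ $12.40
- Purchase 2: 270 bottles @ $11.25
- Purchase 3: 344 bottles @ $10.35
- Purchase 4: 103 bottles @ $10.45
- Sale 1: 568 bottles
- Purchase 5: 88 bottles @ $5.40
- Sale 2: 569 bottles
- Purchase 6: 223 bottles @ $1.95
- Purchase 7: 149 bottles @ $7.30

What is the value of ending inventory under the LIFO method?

Sale 1 (568) [LIFO — newest first]: 103 @ $10.45 + 344 @ $10.35 + 121 @ $11.25 = $5,998.00
Sale 2 (569) [LIFO — newest first]: 88 @ $5.40 + 149 @ $11.25 + 332 @ $12.40 = $6,268.25
Total COGS = $5,998.00 + $6,268.25 = $12,266.25
Ending inventory: 296 @ $13.00 + 18 @ $12.40 + 223 @ $1.95 + 149 @ $7.30 = $5,593.75

Ending inventory = $5,593.75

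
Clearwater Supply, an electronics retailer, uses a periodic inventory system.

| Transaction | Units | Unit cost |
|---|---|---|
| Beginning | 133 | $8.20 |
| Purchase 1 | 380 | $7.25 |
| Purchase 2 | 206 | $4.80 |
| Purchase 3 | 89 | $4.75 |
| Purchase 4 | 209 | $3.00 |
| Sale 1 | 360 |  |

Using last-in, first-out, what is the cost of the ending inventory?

Ending inventory = $4,536.80

Sale 1 (360) [LIFO — newest first]: 209 @ $3.00 + 89 @ $4.75 + 62 @ $4.80 = $1,347.35
Ending inventory: 133 @ $8.20 + 380 @ $7.25 + 144 @ $4.80 = $4,536.80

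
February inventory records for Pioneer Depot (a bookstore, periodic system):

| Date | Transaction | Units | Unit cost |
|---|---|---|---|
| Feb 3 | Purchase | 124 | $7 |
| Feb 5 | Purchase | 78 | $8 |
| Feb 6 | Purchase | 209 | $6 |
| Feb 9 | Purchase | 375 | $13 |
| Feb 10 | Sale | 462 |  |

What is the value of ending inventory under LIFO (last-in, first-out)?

Feb 10, 462 sold [LIFO — newest first]: 375 @ $13 + 87 @ $6 = $5,397
Ending inventory: 124 @ $7 + 78 @ $8 + 122 @ $6 = $2,224

Ending inventory = $2,224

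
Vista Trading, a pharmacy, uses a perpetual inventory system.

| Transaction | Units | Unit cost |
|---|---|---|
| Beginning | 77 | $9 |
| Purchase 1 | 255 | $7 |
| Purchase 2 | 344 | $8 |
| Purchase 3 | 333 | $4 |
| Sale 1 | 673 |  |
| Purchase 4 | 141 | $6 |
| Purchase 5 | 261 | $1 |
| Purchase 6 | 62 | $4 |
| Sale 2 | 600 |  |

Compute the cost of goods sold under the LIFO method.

COGS = $6,363

Sale 1 (673) [LIFO — newest first]: 333 @ $4 + 340 @ $8 = $4,052
Sale 2 (600) [LIFO — newest first]: 62 @ $4 + 261 @ $1 + 141 @ $6 + 4 @ $8 + 132 @ $7 = $2,311
Total COGS = $4,052 + $2,311 = $6,363
Ending inventory: 77 @ $9 + 123 @ $7 = $1,554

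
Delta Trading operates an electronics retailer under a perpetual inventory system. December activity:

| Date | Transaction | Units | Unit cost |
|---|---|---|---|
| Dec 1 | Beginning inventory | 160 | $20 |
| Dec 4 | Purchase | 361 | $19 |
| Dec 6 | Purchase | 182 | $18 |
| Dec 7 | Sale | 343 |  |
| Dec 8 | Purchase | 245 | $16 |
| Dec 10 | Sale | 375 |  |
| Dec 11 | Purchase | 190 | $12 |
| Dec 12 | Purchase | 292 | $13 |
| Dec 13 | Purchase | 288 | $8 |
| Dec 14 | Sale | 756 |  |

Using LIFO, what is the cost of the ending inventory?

Dec 7, 343 sold [LIFO — newest first]: 182 @ $18 + 161 @ $19 = $6,335
Dec 10, 375 sold [LIFO — newest first]: 245 @ $16 + 130 @ $19 = $6,390
Dec 14, 756 sold [LIFO — newest first]: 288 @ $8 + 292 @ $13 + 176 @ $12 = $8,212
Total COGS = $6,335 + $6,390 + $8,212 = $20,937
Ending inventory: 160 @ $20 + 70 @ $19 + 14 @ $12 = $4,698
Check: goods available $25,635 = COGS $20,937 + ending $4,698

Ending inventory = $4,698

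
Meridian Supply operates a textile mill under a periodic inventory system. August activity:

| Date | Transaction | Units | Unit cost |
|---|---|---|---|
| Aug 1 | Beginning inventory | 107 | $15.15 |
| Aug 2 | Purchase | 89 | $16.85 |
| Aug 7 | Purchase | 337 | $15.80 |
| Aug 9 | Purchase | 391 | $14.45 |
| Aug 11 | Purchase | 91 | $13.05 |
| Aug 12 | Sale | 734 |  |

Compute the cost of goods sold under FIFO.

COGS = $11,349.75

Aug 12, 734 sold [FIFO — oldest first]: 107 @ $15.15 + 89 @ $16.85 + 337 @ $15.80 + 201 @ $14.45 = $11,349.75
Ending inventory: 190 @ $14.45 + 91 @ $13.05 = $3,933.05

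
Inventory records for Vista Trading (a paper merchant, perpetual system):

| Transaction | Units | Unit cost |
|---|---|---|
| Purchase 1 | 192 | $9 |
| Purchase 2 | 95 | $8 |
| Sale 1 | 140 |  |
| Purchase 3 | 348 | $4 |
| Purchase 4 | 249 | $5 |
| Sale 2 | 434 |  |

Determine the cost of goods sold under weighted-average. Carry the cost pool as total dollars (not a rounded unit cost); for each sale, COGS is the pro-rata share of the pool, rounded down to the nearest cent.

COGS = $3,495.27

After Purchase 1: 192 on hand, pool $1,728.00 (≈ $9.0000 each)
After Purchase 2: 287 on hand, pool $2,488.00 (≈ $8.6690 each)
Sale 1, sell 140: 140/287 × $2,488.00 → $1,213.65
After Purchase 3: 495 on hand, pool $2,666.35 (≈ $5.3866 each)
After Purchase 4: 744 on hand, pool $3,911.35 (≈ $5.2572 each)
Sale 2, sell 434: 434/744 × $3,911.35 → $2,281.62
Total COGS = $1,213.65 + $2,281.62 = $3,495.27
Ending inventory (cost pool remaining) = $1,629.73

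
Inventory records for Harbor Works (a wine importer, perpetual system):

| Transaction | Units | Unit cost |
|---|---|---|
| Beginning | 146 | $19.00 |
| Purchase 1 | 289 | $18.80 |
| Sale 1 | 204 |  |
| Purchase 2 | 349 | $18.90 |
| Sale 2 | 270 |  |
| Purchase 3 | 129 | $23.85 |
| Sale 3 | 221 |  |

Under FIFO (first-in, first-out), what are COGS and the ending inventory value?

COGS = $13,121.20; ending inventory = $4,758.75

Sale 1 (204) [FIFO — oldest first]: 146 @ $19.00 + 58 @ $18.80 = $3,864.40
Sale 2 (270) [FIFO — oldest first]: 231 @ $18.80 + 39 @ $18.90 = $5,079.90
Sale 3 (221) [FIFO — oldest first]: 221 @ $18.90 = $4,176.90
Total COGS = $3,864.40 + $5,079.90 + $4,176.90 = $13,121.20
Ending inventory: 89 @ $18.90 + 129 @ $23.85 = $4,758.75
Check: goods available $17,879.95 = COGS $13,121.20 + ending $4,758.75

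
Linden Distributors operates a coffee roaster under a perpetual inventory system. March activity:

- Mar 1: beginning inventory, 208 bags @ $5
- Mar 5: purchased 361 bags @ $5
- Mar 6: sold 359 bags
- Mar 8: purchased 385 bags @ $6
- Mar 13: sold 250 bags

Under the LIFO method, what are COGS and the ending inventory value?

COGS = $3,295; ending inventory = $1,860

Mar 6, 359 sold [LIFO — newest first]: 359 @ $5 = $1,795
Mar 13, 250 sold [LIFO — newest first]: 250 @ $6 = $1,500
Total COGS = $1,795 + $1,500 = $3,295
Ending inventory: 208 @ $5 + 2 @ $5 + 135 @ $6 = $1,860
Check: goods available $5,155 = COGS $3,295 + ending $1,860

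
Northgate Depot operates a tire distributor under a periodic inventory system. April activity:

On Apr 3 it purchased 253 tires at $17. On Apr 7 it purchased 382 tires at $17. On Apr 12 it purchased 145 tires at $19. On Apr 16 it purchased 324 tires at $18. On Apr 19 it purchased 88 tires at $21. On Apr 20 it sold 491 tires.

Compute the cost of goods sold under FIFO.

Apr 20, 491 sold [FIFO — oldest first]: 253 @ $17 + 238 @ $17 = $8,347
Ending inventory: 144 @ $17 + 145 @ $19 + 324 @ $18 + 88 @ $21 = $12,883
Check: goods available $21,230 = COGS $8,347 + ending $12,883

COGS = $8,347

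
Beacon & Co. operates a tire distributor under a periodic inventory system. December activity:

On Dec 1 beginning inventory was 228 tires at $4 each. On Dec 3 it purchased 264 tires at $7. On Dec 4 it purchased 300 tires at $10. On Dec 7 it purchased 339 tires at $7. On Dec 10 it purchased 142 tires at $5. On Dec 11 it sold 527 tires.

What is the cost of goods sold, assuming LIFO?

COGS = $3,543

Dec 11, 527 sold [LIFO — newest first]: 142 @ $5 + 339 @ $7 + 46 @ $10 = $3,543
Ending inventory: 228 @ $4 + 264 @ $7 + 254 @ $10 = $5,300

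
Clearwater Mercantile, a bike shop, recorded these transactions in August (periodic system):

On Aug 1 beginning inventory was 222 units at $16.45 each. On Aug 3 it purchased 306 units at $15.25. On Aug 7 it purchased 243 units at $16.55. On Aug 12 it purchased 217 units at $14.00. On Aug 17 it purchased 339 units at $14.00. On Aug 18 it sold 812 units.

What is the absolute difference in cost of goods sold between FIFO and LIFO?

$910.15

FIFO COGS: 222 @ $16.45 + 306 @ $15.25 + 243 @ $16.55 + 41 @ $14.00 = $12,914.05
LIFO COGS: 339 @ $14.00 + 217 @ $14.00 + 243 @ $16.55 + 13 @ $15.25 = $12,003.90
Difference = |$12,914.05 − $12,003.90| = $910.15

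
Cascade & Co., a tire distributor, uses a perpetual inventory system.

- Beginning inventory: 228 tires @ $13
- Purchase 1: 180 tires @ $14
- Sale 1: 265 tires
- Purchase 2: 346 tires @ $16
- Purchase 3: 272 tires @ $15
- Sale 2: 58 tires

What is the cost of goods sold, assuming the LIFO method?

Sale 1 (265) [LIFO — newest first]: 180 @ $14 + 85 @ $13 = $3,625
Sale 2 (58) [LIFO — newest first]: 58 @ $15 = $870
Total COGS = $3,625 + $870 = $4,495
Ending inventory: 143 @ $13 + 346 @ $16 + 214 @ $15 = $10,605

COGS = $4,495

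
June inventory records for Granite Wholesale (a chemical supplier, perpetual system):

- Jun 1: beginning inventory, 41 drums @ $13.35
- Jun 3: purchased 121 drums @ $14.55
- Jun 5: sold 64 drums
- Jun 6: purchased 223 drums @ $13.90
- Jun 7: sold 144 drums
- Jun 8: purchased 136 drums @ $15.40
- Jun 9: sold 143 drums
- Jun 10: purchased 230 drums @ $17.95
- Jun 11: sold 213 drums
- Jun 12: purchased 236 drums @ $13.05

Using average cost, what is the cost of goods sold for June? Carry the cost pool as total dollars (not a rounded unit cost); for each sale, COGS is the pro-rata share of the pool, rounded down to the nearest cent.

After Jun 1: 41 on hand, pool $547.35 (≈ $13.3500 each)
After Jun 3: 162 on hand, pool $2,307.90 (≈ $14.2463 each)
Jun 5, sell 64: 64/162 × $2,307.90 → $911.76
After Jun 6: 321 on hand, pool $4,495.84 (≈ $14.0057 each)
Jun 7, sell 144: 144/321 × $4,495.84 → $2,016.82
After Jun 8: 313 on hand, pool $4,573.42 (≈ $14.6116 each)
Jun 9, sell 143: 143/313 × $4,573.42 → $2,089.45
After Jun 10: 400 on hand, pool $6,612.47 (≈ $16.5312 each)
Jun 11, sell 213: 213/400 × $6,612.47 → $3,521.14
After Jun 12: 423 on hand, pool $6,171.13 (≈ $14.5890 each)
Total COGS = $911.76 + $2,016.82 + $2,089.45 + $3,521.14 = $8,539.17
Ending inventory (cost pool remaining) = $6,171.13
Check: goods available $14,710.30 = COGS $8,539.17 + ending $6,171.13

COGS = $8,539.17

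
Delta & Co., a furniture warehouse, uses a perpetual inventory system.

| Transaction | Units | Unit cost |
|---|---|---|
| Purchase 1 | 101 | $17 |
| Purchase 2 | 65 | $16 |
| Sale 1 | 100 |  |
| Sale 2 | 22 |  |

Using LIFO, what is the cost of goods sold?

COGS = $2,009

Sale 1 (100) [LIFO — newest first]: 65 @ $16 + 35 @ $17 = $1,635
Sale 2 (22) [LIFO — newest first]: 22 @ $17 = $374
Total COGS = $1,635 + $374 = $2,009
Ending inventory: 44 @ $17 = $748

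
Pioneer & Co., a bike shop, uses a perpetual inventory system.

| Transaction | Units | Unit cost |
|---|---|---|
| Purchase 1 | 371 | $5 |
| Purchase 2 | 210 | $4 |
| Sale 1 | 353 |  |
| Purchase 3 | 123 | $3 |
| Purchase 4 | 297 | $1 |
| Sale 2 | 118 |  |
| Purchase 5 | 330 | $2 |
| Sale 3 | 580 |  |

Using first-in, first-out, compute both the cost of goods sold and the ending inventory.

COGS = $3,461; ending inventory = $560

Sale 1 (353) [FIFO — oldest first]: 353 @ $5 = $1,765
Sale 2 (118) [FIFO — oldest first]: 18 @ $5 + 100 @ $4 = $490
Sale 3 (580) [FIFO — oldest first]: 110 @ $4 + 123 @ $3 + 297 @ $1 + 50 @ $2 = $1,206
Total COGS = $1,765 + $490 + $1,206 = $3,461
Ending inventory: 280 @ $2 = $560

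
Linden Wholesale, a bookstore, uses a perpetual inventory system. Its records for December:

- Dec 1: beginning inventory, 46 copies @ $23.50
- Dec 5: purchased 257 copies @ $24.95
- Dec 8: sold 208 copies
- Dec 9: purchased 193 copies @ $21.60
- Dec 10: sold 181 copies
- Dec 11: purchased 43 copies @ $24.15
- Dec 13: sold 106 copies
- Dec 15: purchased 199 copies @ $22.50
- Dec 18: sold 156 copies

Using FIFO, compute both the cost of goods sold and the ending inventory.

COGS = $15,220.40; ending inventory = $1,957.50

Dec 8, 208 sold [FIFO — oldest first]: 46 @ $23.50 + 162 @ $24.95 = $5,122.90
Dec 10, 181 sold [FIFO — oldest first]: 95 @ $24.95 + 86 @ $21.60 = $4,227.85
Dec 13, 106 sold [FIFO — oldest first]: 106 @ $21.60 = $2,289.60
Dec 18, 156 sold [FIFO — oldest first]: 1 @ $21.60 + 43 @ $24.15 + 112 @ $22.50 = $3,580.05
Total COGS = $5,122.90 + $4,227.85 + $2,289.60 + $3,580.05 = $15,220.40
Ending inventory: 87 @ $22.50 = $1,957.50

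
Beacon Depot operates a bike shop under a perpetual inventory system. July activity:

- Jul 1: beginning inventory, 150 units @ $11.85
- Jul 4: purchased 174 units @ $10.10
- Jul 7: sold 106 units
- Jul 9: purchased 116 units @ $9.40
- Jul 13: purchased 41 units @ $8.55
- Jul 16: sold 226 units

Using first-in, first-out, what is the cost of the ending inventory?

Ending inventory = $1,365.75

Jul 7, 106 sold [FIFO — oldest first]: 106 @ $11.85 = $1,256.10
Jul 16, 226 sold [FIFO — oldest first]: 44 @ $11.85 + 174 @ $10.10 + 8 @ $9.40 = $2,354.00
Total COGS = $1,256.10 + $2,354.00 = $3,610.10
Ending inventory: 108 @ $9.40 + 41 @ $8.55 = $1,365.75
Check: goods available $4,975.85 = COGS $3,610.10 + ending $1,365.75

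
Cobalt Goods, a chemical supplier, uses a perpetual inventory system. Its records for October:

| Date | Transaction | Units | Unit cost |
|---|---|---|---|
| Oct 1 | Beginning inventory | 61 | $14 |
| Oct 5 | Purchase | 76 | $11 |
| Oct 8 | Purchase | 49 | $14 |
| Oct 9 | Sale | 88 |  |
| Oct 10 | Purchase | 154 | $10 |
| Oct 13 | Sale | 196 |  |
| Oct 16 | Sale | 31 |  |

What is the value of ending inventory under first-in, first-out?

Ending inventory = $250

Oct 9, 88 sold [FIFO — oldest first]: 61 @ $14 + 27 @ $11 = $1,151
Oct 13, 196 sold [FIFO — oldest first]: 49 @ $11 + 49 @ $14 + 98 @ $10 = $2,205
Oct 16, 31 sold [FIFO — oldest first]: 31 @ $10 = $310
Total COGS = $1,151 + $2,205 + $310 = $3,666
Ending inventory: 25 @ $10 = $250
Check: goods available $3,916 = COGS $3,666 + ending $250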